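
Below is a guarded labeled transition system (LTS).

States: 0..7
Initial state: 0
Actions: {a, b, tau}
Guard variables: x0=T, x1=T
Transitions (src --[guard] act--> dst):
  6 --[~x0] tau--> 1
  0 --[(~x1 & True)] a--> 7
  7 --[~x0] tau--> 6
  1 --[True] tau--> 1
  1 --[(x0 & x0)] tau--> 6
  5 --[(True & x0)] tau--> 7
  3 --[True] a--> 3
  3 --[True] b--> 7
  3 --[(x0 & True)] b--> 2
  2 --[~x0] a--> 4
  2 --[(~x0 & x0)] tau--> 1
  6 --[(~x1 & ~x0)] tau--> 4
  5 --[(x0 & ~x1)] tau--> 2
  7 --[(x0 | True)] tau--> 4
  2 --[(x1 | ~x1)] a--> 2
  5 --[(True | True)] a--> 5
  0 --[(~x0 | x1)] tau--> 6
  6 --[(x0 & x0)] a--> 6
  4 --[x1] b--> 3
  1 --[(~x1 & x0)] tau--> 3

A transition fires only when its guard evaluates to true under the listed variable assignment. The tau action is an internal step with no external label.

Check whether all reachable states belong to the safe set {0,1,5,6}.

Answer: INVARIANT HOLDS

Trace:
Inv-set: {0,1,5,6}
Reachable = {0,6}
  0: safe
  6: safe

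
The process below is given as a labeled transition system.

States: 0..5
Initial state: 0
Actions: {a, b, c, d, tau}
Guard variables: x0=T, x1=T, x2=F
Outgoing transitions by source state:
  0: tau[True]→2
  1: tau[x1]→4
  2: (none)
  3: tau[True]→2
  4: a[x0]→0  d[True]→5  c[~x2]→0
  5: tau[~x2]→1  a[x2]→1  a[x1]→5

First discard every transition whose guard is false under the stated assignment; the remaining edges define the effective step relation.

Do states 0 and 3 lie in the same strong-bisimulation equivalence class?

Answer: BISIMILAR

Analysis:
Compute ~ classes (split until stable):
  round 0: {{0,1,2,3,4,5}}
  round 1: {{0,1,3},{2},{4},{5}}
  round 2: {{0,3},{1},{2},{4},{5}}
5 equivalence class(es) (converged in 3)
[0]={0,3}  [3]={0,3}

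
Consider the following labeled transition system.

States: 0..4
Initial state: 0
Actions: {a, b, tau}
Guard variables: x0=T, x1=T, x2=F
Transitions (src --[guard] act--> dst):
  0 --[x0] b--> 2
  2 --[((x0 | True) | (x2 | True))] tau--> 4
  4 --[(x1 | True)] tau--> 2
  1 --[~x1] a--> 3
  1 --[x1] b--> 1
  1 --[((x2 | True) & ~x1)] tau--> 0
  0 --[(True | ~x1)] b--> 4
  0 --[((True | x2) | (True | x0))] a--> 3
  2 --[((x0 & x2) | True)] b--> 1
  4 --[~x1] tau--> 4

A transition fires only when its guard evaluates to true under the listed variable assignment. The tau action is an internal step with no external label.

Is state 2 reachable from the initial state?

Answer: REACHABLE

Trace:
7 transition(s) survive guard evaluation.
Layer 0: {0}
Layer 1: {2,3,4}  cumulative {0,2,3,4}
Layer 2: {1}  cumulative {0,1,2,3,4}
Reach set: {0,1,2,3,4}
witness 2: b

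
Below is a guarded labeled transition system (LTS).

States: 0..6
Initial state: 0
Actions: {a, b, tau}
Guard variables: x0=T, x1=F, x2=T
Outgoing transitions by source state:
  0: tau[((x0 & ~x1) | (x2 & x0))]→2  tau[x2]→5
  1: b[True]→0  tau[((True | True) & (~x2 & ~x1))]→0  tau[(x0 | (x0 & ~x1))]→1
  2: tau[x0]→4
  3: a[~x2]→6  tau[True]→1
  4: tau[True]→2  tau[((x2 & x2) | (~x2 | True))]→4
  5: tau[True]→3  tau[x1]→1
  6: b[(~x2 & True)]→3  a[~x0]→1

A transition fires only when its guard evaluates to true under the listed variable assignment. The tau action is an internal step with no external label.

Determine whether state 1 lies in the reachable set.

Answer: REACHABLE

Analysis:
Guard filter leaves 9 enabled edge(s).
Layer 0: {0}
Layer 1: {2,5}  cumulative {0,2,5}
Layer 2: {3,4}  cumulative {0,2,3,4,5}
Layer 3: {1}  cumulative {0,1,2,3,4,5}
Reach set: {0,1,2,3,4,5}
witness 1: tau·tau·tau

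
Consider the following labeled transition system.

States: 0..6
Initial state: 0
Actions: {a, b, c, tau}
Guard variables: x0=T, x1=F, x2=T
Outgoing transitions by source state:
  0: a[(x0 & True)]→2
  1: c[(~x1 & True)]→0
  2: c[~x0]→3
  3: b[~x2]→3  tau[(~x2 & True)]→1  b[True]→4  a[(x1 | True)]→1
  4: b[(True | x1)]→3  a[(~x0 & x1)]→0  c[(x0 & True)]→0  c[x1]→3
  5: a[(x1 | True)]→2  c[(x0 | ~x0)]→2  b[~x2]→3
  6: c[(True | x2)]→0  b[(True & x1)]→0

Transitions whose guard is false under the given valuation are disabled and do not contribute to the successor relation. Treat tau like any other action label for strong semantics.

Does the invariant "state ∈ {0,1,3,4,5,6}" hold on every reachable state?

Inv-set: {0,1,3,4,5,6}
Reach set: {0,2}
  0: safe
  2: VIOLATES
witness against invariant: a → 2

Answer: INVARIANT VIOLATED at state 2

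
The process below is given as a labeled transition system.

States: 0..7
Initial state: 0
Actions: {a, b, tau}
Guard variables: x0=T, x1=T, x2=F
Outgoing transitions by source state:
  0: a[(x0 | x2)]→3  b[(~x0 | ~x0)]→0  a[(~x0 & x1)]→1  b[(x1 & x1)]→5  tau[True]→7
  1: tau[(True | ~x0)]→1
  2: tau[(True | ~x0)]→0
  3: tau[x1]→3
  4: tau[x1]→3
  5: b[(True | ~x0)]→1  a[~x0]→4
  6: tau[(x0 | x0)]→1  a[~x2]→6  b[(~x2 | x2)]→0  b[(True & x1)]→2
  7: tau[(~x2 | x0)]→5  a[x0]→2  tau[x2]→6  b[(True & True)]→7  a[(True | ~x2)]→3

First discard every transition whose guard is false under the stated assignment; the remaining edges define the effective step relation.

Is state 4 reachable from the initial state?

16 transition(s) survive guard evaluation.
depth 0: {0}
depth 1: {3,5,7}  total {0,3,5,7}
depth 2: {1,2}  total {0,1,2,3,5,7}
R = {0,1,2,3,5,7}

Answer: UNREACHABLE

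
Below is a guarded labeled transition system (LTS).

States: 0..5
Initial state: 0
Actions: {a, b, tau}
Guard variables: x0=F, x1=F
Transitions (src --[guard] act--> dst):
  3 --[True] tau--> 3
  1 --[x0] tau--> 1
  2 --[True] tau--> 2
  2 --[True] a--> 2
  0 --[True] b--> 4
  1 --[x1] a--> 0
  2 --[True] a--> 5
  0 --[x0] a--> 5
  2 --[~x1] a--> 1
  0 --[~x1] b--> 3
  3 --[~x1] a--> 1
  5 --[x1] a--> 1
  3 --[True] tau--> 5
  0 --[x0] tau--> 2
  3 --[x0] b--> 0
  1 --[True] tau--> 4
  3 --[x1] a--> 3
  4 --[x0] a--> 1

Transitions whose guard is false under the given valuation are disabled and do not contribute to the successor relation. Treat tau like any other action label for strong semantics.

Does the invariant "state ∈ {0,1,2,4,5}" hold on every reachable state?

Inv-set: {0,1,2,4,5}
R = {0,1,3,4,5}
  0: safe
  1: safe
  3: VIOLATES
  4: safe
  5: safe
witness against invariant: b → 3

Answer: INVARIANT VIOLATED at state 3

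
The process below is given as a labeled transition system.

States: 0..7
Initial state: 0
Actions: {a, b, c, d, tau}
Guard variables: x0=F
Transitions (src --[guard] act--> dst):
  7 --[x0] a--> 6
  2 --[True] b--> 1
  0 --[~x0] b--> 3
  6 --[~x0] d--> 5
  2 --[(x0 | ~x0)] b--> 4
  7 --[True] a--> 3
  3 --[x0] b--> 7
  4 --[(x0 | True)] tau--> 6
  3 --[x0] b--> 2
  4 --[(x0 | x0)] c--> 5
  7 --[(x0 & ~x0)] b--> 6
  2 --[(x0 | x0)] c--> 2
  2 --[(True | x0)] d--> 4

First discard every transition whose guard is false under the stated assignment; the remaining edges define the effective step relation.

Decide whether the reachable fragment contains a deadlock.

Reach set: {0,3}
  0: b→3  [deg 1]
  3: ∅  [no exit]
Path to 3: b

Answer: DEADLOCK at state 3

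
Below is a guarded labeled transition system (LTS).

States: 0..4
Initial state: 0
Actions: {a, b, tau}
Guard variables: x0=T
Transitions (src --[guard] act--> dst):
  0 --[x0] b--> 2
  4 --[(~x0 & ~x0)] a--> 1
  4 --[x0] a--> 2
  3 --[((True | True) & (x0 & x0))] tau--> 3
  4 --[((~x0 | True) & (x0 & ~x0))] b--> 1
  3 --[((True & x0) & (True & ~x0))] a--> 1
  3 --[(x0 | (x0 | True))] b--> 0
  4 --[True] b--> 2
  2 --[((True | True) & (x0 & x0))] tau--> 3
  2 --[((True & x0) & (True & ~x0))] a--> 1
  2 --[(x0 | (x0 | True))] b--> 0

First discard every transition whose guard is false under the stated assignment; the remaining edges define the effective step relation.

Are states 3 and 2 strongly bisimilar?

Refine partition for ~:
  π0 = {{0,1,2,3,4}}
  π1 = {{0},{1},{2,3},{4}}
stable after 2 split(s): 4 block(s)
3∈{2,3}, 2∈{2,3}

Answer: BISIMILAR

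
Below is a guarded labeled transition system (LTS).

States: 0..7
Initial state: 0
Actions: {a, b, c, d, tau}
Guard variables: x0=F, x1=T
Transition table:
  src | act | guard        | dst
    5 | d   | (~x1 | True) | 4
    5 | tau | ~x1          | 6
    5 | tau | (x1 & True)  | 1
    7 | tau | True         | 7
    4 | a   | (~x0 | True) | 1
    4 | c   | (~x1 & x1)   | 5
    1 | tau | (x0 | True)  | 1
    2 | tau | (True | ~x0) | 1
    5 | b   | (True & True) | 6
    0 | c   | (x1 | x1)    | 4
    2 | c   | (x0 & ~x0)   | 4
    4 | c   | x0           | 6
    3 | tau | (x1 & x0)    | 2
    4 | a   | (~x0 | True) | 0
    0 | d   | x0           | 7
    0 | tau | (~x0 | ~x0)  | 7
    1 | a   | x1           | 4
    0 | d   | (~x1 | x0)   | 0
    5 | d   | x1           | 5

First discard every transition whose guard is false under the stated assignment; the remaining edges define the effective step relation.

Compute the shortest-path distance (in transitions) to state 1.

Answer: 2

Analysis:
Breadth-first toward 1:
  Layer 0: {0}
  Layer 1: {4,7}
  Layer 2: {1}
depth(1)=2, e.g. c·a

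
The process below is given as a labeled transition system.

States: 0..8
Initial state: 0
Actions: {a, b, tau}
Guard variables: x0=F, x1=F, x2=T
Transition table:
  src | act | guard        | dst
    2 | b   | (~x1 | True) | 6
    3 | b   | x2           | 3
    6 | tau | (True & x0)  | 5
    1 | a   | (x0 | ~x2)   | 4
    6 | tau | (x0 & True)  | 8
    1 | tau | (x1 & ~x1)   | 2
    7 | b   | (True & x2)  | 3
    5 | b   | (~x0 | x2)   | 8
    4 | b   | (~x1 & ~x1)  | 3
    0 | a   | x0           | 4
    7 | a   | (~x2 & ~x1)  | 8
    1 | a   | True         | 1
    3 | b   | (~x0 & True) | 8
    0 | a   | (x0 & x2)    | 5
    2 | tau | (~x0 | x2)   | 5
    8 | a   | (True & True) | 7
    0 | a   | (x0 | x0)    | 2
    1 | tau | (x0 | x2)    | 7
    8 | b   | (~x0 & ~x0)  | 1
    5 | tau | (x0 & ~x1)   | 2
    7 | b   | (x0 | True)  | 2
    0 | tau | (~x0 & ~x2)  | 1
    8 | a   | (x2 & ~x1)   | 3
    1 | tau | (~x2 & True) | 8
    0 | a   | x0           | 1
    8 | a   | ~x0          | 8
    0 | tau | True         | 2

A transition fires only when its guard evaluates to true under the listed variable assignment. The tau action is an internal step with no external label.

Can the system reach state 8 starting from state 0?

15 transition(s) survive guard evaluation.
Layer 0: {0}
Layer 1: {2}  total {0,2}
Layer 2: {5,6}  total {0,2,5,6}
Layer 3: {8}  total {0,2,5,6,8}
Layer 4: {1,3,7}  total {0,1,2,3,5,6,7,8}
R = {0,1,2,3,5,6,7,8}
Path to 8: tau·tau·b

Answer: REACHABLE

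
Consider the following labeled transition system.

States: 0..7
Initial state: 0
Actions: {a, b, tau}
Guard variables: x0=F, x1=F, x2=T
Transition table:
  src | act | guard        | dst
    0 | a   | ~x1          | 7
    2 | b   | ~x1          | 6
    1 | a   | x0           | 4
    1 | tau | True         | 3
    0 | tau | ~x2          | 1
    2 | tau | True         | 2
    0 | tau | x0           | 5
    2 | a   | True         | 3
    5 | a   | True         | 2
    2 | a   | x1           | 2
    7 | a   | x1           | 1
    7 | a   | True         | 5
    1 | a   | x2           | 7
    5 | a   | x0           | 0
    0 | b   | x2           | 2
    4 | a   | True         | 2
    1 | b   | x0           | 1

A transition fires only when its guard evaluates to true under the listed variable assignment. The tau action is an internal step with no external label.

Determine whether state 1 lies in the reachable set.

Answer: UNREACHABLE

Working:
After dropping false guards: 10 live edges.
L0 = {0}
L1 = {2,7}  now seen {0,2,7}
L2 = {3,5,6}  now seen {0,2,3,5,6,7}
Reachable = {0,2,3,5,6,7}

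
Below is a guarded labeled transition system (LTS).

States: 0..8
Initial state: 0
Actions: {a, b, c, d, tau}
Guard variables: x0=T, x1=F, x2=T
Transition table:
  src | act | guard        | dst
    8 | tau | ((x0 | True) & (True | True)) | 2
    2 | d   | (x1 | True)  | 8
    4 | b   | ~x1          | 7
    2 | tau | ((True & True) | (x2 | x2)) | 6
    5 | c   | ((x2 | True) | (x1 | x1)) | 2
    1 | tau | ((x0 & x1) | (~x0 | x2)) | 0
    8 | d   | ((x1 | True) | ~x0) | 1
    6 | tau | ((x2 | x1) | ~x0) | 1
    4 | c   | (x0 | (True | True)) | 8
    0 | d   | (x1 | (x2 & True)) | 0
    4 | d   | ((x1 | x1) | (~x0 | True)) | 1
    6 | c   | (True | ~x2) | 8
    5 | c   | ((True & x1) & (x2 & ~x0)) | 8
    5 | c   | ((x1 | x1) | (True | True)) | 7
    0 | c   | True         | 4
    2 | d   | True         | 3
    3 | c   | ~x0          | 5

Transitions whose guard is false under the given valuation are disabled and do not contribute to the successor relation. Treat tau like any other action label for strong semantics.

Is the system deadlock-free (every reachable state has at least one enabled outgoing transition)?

Reachable = {0,1,2,3,4,6,7,8}
  0: c→4  d→0  [deg 2]
  1: tau→0  [deg 1]
  2: d→3  d→8  tau→6  [deg 3]
  3: ∅  [deadlock]
  4: b→7  c→8  d→1  [deg 3]
  6: c→8  tau→1  [deg 2]
  7: ∅  [deadlock]
  8: d→1  tau→2  [deg 2]
Path to 3: c·c·tau·d

Answer: DEADLOCK at state 3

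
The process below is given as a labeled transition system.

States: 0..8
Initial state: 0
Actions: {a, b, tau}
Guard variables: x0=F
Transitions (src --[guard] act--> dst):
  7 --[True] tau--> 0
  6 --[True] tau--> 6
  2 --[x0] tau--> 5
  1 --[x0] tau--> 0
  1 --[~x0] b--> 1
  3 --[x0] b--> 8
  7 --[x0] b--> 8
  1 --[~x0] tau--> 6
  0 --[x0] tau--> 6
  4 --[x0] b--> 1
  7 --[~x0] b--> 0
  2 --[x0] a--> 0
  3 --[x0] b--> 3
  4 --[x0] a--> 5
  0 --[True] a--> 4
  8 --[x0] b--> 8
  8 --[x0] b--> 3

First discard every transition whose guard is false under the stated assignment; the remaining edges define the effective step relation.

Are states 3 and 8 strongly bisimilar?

Answer: BISIMILAR

Trace:
Compute ~ classes (split until stable):
  P[0] = {{0,1,2,3,4,5,6,7,8}}
  P[1] = {{0},{1,7},{2,3,4,5,8},{6}}
  P[2] = {{0},{1},{2,3,4,5,8},{6},{7}}
stable after 3 split(s): 5 block(s)
[3]={2,3,4,5,8}  [8]={2,3,4,5,8}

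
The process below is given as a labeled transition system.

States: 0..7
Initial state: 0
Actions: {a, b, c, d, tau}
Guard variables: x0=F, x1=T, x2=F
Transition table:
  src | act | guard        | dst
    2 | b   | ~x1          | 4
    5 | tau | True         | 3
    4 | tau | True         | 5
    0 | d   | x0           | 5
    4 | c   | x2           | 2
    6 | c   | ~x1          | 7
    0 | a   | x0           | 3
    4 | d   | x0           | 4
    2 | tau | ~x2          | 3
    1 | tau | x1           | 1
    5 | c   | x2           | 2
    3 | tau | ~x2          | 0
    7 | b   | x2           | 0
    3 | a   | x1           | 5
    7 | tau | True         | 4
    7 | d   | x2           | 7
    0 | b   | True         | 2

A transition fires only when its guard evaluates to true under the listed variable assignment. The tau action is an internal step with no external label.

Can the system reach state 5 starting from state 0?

Answer: REACHABLE

Trace:
8 transition(s) survive guard evaluation.
L0 = {0}
L1 = {2}  now seen {0,2}
L2 = {3}  now seen {0,2,3}
L3 = {5}  now seen {0,2,3,5}
Reach set: {0,2,3,5}
Path to 5: b·tau·a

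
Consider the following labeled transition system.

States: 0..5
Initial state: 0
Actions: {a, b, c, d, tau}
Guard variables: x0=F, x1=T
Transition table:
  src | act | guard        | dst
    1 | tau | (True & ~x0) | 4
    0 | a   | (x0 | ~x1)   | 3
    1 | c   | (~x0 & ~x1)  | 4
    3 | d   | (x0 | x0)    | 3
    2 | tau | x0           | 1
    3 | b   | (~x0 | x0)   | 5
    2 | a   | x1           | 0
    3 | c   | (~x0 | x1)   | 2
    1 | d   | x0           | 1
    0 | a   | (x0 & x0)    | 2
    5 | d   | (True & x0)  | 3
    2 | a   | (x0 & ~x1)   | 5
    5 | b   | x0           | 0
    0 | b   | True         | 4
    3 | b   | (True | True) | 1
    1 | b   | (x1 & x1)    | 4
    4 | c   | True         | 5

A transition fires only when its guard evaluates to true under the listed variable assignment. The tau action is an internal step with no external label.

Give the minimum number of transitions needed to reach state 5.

Layered search for 5:
  L0 = {0}
  L1 = {4}
  L2 = {5}
5 enters at depth 2; path b·c

Answer: 2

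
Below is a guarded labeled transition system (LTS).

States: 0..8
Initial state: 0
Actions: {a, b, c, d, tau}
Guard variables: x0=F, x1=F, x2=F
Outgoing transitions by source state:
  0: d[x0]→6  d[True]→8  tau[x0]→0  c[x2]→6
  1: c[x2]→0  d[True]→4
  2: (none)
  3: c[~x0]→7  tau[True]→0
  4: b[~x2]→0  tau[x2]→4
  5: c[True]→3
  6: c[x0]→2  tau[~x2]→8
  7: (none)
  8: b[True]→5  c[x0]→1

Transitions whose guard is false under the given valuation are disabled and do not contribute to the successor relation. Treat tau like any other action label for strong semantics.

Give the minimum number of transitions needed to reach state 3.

Answer: 3

Analysis:
BFS to 3:
  depth 0: {0}
  depth 1: {8}
  depth 2: {5}
  depth 3: {3}
depth(3)=3, e.g. d·b·c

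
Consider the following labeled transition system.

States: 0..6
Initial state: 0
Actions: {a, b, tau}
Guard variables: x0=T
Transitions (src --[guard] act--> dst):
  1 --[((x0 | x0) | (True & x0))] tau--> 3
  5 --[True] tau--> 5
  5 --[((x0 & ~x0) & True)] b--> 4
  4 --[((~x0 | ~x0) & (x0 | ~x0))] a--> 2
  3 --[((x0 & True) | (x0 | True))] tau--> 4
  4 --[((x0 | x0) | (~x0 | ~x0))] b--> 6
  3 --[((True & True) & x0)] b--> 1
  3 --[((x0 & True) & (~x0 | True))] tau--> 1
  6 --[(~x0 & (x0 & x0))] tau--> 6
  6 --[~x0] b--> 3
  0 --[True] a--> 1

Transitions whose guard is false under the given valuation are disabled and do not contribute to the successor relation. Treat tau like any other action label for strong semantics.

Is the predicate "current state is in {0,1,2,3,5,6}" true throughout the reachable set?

Answer: INVARIANT VIOLATED at state 4

Working:
Allowed set {0,1,2,3,5,6}
Reachable = {0,1,3,4,6}
  0: ok
  1: ok
  3: ok
  4: VIOLATES
  6: ok
witness against invariant: a·tau·tau → 4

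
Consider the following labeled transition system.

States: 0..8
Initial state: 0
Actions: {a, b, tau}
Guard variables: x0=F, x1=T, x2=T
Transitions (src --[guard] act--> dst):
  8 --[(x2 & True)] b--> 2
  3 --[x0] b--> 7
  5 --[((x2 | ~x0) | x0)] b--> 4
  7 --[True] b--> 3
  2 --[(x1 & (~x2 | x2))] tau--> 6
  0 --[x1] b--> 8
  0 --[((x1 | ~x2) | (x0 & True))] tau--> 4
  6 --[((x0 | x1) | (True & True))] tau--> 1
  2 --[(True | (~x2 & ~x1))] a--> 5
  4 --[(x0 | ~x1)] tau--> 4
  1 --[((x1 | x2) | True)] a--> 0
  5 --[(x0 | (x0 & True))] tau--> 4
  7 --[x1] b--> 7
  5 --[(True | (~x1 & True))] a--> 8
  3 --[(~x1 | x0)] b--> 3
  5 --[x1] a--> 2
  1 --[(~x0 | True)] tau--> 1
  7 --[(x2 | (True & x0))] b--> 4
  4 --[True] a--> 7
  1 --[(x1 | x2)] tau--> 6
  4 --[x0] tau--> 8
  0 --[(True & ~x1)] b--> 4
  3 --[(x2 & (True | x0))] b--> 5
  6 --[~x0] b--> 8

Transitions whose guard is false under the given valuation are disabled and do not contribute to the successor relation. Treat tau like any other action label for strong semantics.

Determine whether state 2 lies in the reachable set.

Guard filter leaves 18 enabled edge(s).
L0 = {0}
L1 = {4,8}  cumulative {0,4,8}
L2 = {2,7}  cumulative {0,2,4,7,8}
L3 = {3,5,6}  cumulative {0,2,3,4,5,6,7,8}
L4 = {1}  cumulative {0,1,2,3,4,5,6,7,8}
Reach set: {0,1,2,3,4,5,6,7,8}
trace reaching 2: b·b

Answer: REACHABLE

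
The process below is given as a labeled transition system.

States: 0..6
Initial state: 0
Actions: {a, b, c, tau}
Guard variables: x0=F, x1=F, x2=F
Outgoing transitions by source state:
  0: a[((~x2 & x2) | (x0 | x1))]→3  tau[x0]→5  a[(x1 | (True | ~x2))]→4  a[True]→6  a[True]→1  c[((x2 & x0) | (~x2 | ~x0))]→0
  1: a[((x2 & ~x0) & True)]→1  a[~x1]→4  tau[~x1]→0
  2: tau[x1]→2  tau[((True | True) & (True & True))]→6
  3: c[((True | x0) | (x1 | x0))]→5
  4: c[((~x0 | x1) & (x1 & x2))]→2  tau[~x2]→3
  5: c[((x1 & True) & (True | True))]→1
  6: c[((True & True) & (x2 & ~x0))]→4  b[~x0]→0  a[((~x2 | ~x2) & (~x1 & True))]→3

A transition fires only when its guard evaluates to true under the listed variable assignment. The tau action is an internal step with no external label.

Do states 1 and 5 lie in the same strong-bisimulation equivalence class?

Compute ~ classes (split until stable):
  P[0] = {{0,1,2,3,4,5,6}}
  P[1] = {{0},{1},{2,4},{3},{5},{6}}
  P[2] = {{0},{1},{2},{3},{4},{5},{6}}
stable after 3 split(s): 7 block(s)
[1]={1}  [5]={5}

Answer: NOT BISIMILAR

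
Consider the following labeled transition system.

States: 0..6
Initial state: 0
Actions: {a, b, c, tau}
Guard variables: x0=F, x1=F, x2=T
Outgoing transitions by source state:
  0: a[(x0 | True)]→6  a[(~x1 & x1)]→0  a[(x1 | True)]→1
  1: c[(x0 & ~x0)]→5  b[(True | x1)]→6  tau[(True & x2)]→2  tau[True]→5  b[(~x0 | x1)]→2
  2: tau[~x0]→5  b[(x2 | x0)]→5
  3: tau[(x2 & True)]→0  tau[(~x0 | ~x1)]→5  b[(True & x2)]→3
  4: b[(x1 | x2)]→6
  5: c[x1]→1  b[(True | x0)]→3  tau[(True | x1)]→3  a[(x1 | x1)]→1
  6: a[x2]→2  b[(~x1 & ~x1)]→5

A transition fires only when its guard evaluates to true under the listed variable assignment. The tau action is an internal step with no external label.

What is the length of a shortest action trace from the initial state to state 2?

Answer: 2

Analysis:
Layered search for 2:
  L0 = {0}
  L1 = {1,6}
  L2 = {2,5}
2 enters at depth 2; path a·b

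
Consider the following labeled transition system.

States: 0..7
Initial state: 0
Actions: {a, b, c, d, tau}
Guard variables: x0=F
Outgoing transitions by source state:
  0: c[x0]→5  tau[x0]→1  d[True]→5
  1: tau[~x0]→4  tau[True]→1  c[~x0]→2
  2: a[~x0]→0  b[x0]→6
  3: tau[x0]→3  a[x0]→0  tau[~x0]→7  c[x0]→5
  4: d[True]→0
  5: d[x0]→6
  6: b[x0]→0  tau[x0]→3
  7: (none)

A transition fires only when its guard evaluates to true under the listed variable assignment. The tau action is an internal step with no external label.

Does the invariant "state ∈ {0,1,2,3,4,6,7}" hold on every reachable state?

Answer: INVARIANT VIOLATED at state 5

Working:
Allowed set {0,1,2,3,4,6,7}
R = {0,5}
  0: ok
  5: VIOLATES
counterexample path to 5: d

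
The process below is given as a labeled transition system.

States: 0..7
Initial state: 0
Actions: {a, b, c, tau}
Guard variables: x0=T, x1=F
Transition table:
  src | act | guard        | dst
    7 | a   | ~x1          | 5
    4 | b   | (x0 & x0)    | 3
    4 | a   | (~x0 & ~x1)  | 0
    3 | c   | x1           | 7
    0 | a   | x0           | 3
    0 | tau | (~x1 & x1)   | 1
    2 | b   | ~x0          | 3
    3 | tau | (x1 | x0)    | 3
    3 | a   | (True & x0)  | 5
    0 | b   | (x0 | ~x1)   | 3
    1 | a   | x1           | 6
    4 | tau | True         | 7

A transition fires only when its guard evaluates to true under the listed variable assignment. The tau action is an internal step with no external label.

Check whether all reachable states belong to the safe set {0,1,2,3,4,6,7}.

Safe = {0,1,2,3,4,6,7}
Reachable = {0,3,5}
  0: safe
  3: safe
  5: outside
counterexample path to 5: a·a

Answer: INVARIANT VIOLATED at state 5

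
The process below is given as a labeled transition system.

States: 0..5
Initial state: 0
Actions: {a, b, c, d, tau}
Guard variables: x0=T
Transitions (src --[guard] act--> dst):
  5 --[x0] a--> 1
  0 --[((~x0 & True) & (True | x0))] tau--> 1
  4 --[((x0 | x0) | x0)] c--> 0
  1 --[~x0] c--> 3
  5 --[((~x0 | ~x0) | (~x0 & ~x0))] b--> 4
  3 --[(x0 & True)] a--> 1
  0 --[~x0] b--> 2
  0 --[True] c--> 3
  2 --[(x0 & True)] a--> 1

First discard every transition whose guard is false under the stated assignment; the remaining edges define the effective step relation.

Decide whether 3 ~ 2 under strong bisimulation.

Answer: BISIMILAR

Trace:
Refine partition for ~:
  round 0: {{0,1,2,3,4,5}}
  round 1: {{0,4},{1},{2,3,5}}
  round 2: {{0},{1},{2,3,5},{4}}
Fixed point at round 3; 4 class(es).
3∈{2,3,5}, 2∈{2,3,5}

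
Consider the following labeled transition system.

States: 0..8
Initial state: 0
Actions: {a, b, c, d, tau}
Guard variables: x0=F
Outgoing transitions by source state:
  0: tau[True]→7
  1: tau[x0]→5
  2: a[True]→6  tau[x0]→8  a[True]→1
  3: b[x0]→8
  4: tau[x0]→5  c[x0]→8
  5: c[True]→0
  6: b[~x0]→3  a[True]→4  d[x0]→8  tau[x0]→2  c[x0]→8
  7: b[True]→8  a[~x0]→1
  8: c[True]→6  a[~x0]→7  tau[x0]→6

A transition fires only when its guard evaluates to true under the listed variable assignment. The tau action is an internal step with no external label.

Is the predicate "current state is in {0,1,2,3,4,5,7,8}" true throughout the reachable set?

Answer: INVARIANT VIOLATED at state 6

Working:
Inv-set: {0,1,2,3,4,5,7,8}
R = {0,1,3,4,6,7,8}
  0: ok
  1: ok
  3: ok
  4: ok
  6: VIOLATES
  7: ok
  8: ok
counterexample path to 6: tau·b·c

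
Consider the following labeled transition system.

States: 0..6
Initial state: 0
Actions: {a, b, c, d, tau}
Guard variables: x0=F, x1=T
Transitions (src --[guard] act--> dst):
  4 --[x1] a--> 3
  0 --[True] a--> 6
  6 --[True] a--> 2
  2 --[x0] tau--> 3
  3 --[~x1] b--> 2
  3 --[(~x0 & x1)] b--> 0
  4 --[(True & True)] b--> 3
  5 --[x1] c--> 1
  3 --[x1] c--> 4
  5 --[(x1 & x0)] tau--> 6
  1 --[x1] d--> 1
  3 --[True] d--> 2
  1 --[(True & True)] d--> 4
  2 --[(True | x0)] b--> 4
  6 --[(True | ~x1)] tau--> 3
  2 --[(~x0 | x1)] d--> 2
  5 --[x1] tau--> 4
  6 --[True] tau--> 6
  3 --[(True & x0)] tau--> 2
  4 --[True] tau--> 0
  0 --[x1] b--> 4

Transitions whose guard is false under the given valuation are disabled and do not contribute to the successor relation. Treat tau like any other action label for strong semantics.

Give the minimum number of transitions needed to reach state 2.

Breadth-first toward 2:
  Layer 0: {0}
  Layer 1: {4,6}
  Layer 2: {2,3}
2 enters at depth 2; path a·a

Answer: 2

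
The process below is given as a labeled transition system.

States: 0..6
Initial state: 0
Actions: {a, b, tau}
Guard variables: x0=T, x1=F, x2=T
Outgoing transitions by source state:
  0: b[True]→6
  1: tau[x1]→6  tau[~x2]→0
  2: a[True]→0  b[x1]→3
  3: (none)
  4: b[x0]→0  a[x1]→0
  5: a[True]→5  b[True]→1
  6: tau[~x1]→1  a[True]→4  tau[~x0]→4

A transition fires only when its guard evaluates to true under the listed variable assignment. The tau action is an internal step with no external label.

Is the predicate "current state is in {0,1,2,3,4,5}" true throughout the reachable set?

Safe = {0,1,2,3,4,5}
Reachable = {0,1,4,6}
  0: ok
  1: ok
  4: ok
  6: outside
counterexample path to 6: b

Answer: INVARIANT VIOLATED at state 6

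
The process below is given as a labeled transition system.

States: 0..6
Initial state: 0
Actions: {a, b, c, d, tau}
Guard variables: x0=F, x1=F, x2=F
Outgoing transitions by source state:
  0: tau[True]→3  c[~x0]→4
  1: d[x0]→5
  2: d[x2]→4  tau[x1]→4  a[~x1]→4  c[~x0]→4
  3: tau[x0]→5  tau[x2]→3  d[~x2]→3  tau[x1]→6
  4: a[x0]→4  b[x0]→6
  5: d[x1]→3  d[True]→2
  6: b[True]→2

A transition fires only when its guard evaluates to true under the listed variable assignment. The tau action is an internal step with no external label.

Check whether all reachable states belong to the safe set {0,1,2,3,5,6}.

Inv-set: {0,1,2,3,5,6}
Reach set: {0,3,4}
  0: safe
  3: safe
  4: outside
witness against invariant: c → 4

Answer: INVARIANT VIOLATED at state 4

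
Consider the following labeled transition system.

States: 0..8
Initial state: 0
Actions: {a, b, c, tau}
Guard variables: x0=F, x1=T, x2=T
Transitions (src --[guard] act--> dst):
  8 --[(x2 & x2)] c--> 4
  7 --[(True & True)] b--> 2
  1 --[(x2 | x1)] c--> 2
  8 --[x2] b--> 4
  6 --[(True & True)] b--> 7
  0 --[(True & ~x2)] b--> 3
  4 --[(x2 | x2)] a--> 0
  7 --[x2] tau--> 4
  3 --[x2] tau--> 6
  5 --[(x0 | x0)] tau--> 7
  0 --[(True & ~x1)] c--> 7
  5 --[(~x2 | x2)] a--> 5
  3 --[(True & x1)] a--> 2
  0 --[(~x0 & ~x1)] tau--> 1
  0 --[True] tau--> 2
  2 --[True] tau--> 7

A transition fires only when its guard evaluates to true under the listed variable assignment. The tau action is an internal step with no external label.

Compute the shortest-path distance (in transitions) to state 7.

Answer: 2

Analysis:
Breadth-first toward 7:
  depth 0: {0}
  depth 1: {2}
  depth 2: {7}
depth(7)=2, e.g. tau·tau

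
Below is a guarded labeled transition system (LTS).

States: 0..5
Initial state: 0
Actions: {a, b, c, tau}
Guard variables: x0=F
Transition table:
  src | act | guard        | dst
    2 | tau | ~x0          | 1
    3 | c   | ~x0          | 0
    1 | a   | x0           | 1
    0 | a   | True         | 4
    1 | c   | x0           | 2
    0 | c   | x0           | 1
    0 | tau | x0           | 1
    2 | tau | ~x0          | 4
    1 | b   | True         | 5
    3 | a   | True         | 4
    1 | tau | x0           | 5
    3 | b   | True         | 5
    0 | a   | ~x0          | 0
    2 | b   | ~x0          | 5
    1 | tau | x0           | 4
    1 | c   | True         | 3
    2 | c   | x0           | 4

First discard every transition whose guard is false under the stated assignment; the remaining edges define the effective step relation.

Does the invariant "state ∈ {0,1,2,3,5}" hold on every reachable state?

Safe = {0,1,2,3,5}
Reach set: {0,4}
  0: safe
  4: VIOLATES
counterexample path to 4: a

Answer: INVARIANT VIOLATED at state 4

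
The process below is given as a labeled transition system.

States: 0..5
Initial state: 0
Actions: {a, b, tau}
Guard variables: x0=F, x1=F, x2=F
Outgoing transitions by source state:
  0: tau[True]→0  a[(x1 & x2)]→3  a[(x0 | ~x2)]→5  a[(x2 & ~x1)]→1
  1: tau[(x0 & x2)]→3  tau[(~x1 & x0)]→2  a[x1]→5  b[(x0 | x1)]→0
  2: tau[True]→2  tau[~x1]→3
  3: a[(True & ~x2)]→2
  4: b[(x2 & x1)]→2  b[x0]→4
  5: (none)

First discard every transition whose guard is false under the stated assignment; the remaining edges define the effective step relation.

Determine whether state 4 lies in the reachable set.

Guard filter leaves 5 enabled edge(s).
L0 = {0}
L1 = {5}  total {0,5}
Reach set: {0,5}

Answer: UNREACHABLE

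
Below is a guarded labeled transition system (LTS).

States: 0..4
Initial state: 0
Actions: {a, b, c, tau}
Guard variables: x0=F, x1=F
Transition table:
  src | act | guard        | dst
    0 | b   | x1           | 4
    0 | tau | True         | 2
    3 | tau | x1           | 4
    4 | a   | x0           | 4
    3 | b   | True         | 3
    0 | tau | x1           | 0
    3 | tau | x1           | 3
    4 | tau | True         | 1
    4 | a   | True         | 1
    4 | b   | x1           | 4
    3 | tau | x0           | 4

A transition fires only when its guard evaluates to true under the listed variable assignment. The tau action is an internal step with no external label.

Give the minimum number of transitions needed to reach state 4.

Answer: UNREACHABLE

Trace:
Breadth-first toward 4:
  Layer 0: {0}
  Layer 1: {2}
4 never appears.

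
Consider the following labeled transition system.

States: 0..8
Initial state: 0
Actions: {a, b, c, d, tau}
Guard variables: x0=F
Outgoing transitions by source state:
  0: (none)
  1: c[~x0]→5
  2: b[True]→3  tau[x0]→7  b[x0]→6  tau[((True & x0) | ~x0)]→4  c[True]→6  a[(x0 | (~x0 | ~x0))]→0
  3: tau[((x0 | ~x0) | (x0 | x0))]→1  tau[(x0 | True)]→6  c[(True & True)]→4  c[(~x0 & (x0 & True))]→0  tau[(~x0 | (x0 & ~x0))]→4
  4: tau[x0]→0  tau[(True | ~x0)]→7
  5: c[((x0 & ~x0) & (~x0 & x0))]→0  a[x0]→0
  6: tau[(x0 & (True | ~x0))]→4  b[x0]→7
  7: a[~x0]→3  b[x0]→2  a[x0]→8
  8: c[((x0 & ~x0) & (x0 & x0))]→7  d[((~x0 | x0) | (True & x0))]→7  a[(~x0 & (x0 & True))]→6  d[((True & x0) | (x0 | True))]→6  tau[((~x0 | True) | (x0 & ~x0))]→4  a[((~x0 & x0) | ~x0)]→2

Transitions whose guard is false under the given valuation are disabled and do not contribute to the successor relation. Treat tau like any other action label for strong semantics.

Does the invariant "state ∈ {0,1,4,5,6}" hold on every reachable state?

Answer: INVARIANT HOLDS

Working:
Inv-set: {0,1,4,5,6}
Reach set: {0}
  0: ✓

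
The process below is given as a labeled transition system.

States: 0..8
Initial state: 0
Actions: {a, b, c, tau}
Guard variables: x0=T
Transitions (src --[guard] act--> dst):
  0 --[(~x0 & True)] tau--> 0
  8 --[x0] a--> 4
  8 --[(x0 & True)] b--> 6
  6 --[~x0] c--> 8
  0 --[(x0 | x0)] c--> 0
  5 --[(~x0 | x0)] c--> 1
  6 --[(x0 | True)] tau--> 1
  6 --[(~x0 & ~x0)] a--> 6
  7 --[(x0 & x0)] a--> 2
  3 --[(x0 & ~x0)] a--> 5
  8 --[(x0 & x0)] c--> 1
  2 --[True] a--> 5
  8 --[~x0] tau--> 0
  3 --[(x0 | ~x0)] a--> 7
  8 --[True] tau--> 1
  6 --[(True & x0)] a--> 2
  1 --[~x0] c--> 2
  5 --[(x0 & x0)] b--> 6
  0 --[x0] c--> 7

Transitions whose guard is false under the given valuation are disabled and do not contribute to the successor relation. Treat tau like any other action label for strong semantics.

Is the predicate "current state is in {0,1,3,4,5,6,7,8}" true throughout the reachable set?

Answer: INVARIANT VIOLATED at state 2

Working:
Inv-set: {0,1,3,4,5,6,7,8}
R = {0,1,2,5,6,7}
  0: ok
  1: ok
  2: ✗ unsafe
  5: ok
  6: ok
  7: ok
witness against invariant: c·a → 2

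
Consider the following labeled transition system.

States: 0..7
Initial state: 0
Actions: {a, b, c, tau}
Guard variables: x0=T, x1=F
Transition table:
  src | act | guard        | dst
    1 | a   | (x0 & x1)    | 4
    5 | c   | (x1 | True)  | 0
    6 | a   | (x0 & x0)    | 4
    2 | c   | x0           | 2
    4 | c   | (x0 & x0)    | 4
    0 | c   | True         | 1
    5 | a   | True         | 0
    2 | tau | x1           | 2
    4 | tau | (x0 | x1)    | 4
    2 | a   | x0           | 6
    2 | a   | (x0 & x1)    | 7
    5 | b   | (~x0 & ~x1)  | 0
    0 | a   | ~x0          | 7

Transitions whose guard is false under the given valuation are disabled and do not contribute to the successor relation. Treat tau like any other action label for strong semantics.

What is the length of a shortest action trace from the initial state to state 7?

Answer: UNREACHABLE

Analysis:
Layered search for 7:
  Layer 0: {0}
  Layer 1: {1}
7 never appears.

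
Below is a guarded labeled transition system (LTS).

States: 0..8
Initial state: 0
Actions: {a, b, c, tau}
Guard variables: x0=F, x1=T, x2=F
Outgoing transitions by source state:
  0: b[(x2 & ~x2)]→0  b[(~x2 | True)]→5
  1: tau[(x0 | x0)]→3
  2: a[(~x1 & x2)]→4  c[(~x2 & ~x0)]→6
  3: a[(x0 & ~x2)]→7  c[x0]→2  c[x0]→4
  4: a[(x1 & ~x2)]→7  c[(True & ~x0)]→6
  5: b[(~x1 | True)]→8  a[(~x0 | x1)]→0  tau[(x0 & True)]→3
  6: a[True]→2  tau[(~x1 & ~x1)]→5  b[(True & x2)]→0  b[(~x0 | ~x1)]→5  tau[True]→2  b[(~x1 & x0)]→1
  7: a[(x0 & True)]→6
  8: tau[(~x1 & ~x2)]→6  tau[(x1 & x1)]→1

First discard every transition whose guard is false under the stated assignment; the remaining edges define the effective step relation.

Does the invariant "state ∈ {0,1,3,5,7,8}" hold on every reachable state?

Answer: INVARIANT HOLDS

Analysis:
Inv-set: {0,1,3,5,7,8}
Reach set: {0,1,5,8}
  0: ok
  1: ok
  5: ok
  8: ok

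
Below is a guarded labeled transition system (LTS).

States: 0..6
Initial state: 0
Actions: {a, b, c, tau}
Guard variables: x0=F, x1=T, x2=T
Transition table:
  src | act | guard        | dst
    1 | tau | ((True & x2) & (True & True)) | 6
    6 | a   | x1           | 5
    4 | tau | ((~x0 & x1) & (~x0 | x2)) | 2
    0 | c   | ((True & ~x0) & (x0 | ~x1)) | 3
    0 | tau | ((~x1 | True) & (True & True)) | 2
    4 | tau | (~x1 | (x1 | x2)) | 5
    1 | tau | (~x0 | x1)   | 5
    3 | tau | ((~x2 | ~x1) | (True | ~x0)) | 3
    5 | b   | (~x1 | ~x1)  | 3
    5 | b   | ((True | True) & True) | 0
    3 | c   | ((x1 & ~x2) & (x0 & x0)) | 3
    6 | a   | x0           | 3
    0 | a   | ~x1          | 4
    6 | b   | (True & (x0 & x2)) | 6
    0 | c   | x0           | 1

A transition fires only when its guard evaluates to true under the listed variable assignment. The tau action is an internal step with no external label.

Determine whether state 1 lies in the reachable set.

Answer: UNREACHABLE

Trace:
After dropping false guards: 8 live edges.
depth 0: {0}
depth 1: {2}  now seen {0,2}
Reach set: {0,2}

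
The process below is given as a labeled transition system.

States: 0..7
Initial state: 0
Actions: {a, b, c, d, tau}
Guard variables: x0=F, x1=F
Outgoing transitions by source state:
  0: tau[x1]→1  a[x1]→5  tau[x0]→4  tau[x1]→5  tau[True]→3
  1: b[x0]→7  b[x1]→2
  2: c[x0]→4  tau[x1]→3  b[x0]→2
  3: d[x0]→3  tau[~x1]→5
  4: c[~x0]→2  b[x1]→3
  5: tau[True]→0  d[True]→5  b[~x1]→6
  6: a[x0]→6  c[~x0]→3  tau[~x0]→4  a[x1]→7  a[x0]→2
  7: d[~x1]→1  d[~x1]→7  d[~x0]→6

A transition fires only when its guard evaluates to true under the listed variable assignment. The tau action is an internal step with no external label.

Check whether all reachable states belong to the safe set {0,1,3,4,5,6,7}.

Answer: INVARIANT VIOLATED at state 2

Working:
Safe = {0,1,3,4,5,6,7}
R = {0,2,3,4,5,6}
  0: ok
  2: outside
  3: ok
  4: ok
  5: ok
  6: ok
reach 2 via tau·tau·b·tau·c — violates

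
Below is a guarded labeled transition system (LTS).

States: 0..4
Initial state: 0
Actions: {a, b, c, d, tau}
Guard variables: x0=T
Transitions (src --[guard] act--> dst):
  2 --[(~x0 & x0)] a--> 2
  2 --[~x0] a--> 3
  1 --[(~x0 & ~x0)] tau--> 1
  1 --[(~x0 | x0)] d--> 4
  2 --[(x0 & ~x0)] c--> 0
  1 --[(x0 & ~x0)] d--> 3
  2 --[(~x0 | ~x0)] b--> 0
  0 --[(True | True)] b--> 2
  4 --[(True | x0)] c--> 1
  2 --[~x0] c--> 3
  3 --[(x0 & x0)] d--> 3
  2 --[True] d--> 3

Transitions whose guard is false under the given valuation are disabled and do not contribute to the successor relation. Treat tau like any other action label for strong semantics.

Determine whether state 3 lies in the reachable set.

After dropping false guards: 5 live edges.
L0 = {0}
L1 = {2}  now seen {0,2}
L2 = {3}  now seen {0,2,3}
Reach set: {0,2,3}
witness 3: b·d

Answer: REACHABLE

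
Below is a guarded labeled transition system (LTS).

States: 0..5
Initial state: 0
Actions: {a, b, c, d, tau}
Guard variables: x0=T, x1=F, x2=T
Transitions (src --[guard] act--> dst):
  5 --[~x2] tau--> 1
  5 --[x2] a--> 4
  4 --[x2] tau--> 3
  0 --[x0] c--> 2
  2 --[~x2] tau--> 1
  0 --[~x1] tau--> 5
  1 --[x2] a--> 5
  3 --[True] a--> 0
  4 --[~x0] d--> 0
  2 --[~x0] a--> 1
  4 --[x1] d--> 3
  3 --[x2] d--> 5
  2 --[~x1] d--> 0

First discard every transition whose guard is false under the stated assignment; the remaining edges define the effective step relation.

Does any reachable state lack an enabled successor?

Answer: DEADLOCK-FREE

Analysis:
Reach set: {0,2,3,4,5}
  0: c→2  tau→5  [2 out]
  2: d→0  [1 out]
  3: a→0  d→5  [2 out]
  4: tau→3  [1 out]
  5: a→4  [1 out]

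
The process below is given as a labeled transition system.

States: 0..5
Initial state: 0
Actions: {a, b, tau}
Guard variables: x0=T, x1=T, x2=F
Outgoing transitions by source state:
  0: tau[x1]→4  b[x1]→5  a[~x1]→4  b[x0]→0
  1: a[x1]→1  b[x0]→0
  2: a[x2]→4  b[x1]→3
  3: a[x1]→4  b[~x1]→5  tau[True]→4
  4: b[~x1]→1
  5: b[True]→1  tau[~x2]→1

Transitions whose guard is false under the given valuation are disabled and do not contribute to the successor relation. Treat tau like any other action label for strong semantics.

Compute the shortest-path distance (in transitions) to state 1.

BFS to 1:
  depth 0: {0}
  depth 1: {4,5}
  depth 2: {1}
first hit 1 at d=2 via b·b

Answer: 2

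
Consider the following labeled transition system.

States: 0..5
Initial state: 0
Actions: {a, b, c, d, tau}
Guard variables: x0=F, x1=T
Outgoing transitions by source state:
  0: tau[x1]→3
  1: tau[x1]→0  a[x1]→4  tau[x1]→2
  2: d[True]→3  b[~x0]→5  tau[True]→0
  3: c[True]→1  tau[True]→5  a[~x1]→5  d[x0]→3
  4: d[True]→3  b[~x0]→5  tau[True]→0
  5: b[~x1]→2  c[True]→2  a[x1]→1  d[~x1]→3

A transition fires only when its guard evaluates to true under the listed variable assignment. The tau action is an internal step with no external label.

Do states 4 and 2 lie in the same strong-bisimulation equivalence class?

Answer: BISIMILAR

Trace:
Refine partition for ~:
  π0 = {{0,1,2,3,4,5}}
  π1 = {{0},{1},{2,4},{3},{5}}
Fixed point at round 2; 5 class(es).
[4]={2,4}  [2]={2,4}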